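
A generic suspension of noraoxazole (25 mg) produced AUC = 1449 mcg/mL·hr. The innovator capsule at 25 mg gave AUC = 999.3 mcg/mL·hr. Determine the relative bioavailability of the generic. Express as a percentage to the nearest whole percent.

F_rel = (AUC_test/D_test) / (AUC_ref/D_ref)
      = (1449/25) / (999.3/25)
      = 57.96 / 39.972 = 1.4500 = 145.00%

F_rel = 145%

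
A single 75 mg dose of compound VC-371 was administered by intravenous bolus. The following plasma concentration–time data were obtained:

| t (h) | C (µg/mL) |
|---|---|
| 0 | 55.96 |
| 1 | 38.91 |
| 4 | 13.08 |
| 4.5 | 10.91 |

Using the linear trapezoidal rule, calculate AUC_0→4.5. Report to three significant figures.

AUC = 131 µg/mL·h

Trapezoidal AUC_0→4.5:
  [0→1]: (55.96+38.91)/2 × 1 = 47.435
  [1→4]: (38.91+13.08)/2 × 3 = 77.985
  [4→4.5]: (13.08+10.91)/2 × 0.5 = 5.9975
  Sum = 131.4175 µg/mL·h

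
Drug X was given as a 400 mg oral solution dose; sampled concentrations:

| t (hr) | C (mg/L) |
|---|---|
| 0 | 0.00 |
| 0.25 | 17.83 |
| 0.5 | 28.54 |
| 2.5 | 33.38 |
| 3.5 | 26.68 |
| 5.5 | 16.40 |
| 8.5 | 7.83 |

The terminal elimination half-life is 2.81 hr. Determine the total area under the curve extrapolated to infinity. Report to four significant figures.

AUC = 211.1 mg/L·hr

Trapezoidal AUC_0→8.5:
  [0→0.25]: (0.00+17.83)/2 × 0.25 = 2.22875
  [0.25→0.5]: (17.83+28.54)/2 × 0.25 = 5.79625
  [0.5→2.5]: (28.54+33.38)/2 × 2 = 61.92
  [2.5→3.5]: (33.38+26.68)/2 × 1 = 30.03
  [3.5→5.5]: (26.68+16.40)/2 × 2 = 43.08
  [5.5→8.5]: (16.40+7.83)/2 × 3 = 36.345
  Sum = 179.4 mg/L·hr
k_e = ln2 / t½ = 0.693147 / 2.81 = 0.2467 hr^-1
Extrapolated tail: C_last / k_e = 7.83 / 0.2467 = 31.739
AUC_0→∞ = 179.4 + 31.739 = 211.139 mg/L·hr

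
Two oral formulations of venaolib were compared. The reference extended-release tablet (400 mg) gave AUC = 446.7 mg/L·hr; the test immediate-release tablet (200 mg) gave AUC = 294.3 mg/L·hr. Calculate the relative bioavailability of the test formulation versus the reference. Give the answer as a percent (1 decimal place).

F_rel = 131.8%

F_rel = (AUC_test/D_test) / (AUC_ref/D_ref)
      = (294.3/200) / (446.7/400)
      = 1.4715 / 1.11675 = 1.3177 = 131.77%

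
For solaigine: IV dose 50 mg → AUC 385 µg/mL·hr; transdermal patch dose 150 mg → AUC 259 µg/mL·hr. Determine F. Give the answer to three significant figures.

F = (AUC_ev / D_ev) / (AUC_iv / D_iv)
  = (259/150) / (385/50)
  = 1.72667 / 7.7 = 0.2242

F = 0.224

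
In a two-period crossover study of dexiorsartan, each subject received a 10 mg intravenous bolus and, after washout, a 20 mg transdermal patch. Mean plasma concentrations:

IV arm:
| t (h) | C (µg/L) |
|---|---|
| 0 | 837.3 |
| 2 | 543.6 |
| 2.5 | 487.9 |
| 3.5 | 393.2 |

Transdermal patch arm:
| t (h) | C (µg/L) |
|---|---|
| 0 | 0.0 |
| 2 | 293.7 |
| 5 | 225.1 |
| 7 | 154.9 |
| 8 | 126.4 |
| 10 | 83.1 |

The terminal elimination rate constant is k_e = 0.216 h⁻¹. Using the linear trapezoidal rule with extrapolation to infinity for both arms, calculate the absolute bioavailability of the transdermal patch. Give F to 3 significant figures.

Trapezoidal AUC_0→3.5 (IV):
  [0→2]: (837.3+543.6)/2 × 2 = 1380.9
  [2→2.5]: (543.6+487.9)/2 × 0.5 = 257.875
  [2.5→3.5]: (487.9+393.2)/2 × 1 = 440.55
  Sum = 2079.325 µg/L·h
IV tail: 393.2/0.216 = 1820.370; AUC_iv,0→∞ = 2079.325 + 1820.370 = 3899.695 µg/L·h
Trapezoidal AUC_0→10 (transdermal patch):
  [0→2]: (0.0+293.7)/2 × 2 = 293.7
  [2→5]: (293.7+225.1)/2 × 3 = 778.2
  [5→7]: (225.1+154.9)/2 × 2 = 380.0
  [7→8]: (154.9+126.4)/2 × 1 = 140.65
  [8→10]: (126.4+83.1)/2 × 2 = 209.5
  Sum = 1802.05 µg/L·h
transdermal patch tail: 83.1/0.216 = 384.722; AUC_ev,0→∞ = 1802.05 + 384.722 = 2186.772 µg/L·h
F = (AUC_ev/D_ev)/(AUC_iv/D_iv) = (2186.772/20)/(3899.695/10) = 109.3386/389.9695 = 0.2804

F = 0.280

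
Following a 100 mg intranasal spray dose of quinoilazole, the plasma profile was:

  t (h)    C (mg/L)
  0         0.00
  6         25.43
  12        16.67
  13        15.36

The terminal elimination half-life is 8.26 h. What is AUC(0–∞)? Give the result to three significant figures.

Trapezoidal AUC_0→13:
  [0→6]: (0.00+25.43)/2 × 6 = 76.29
  [6→12]: (25.43+16.67)/2 × 6 = 126.3
  [12→13]: (16.67+15.36)/2 × 1 = 16.015
  Sum = 218.605 mg/L·h
k_e = ln2 / t½ = 0.693147 / 8.26 = 0.0839 h^-1
Extrapolated tail: C_last / k_e = 15.36 / 0.0839 = 183.075
AUC_0→∞ = 218.605 + 183.075 = 401.68 mg/L·h

AUC = 402 mg/L·h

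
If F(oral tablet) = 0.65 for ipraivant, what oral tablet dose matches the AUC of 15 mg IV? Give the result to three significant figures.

D_oral = 23.1 mg

For equal systemic exposure: F × D_ev = D_iv
D_ev = D_iv / F = 15 / 0.65 = 23.0769 mg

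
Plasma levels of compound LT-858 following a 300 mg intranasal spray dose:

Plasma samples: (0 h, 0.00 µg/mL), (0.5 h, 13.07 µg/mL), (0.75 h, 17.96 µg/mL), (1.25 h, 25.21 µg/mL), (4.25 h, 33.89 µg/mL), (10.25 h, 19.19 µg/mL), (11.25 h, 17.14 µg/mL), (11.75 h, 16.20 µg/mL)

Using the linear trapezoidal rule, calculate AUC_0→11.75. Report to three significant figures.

Trapezoidal AUC_0→11.75:
  [0→0.5]: (0.00+13.07)/2 × 0.5 = 3.2675
  [0.5→0.75]: (13.07+17.96)/2 × 0.25 = 3.87875
  [0.75→1.25]: (17.96+25.21)/2 × 0.5 = 10.7925
  [1.25→4.25]: (25.21+33.89)/2 × 3 = 88.65
  [4.25→10.25]: (33.89+19.19)/2 × 6 = 159.24
  [10.25→11.25]: (19.19+17.14)/2 × 1 = 18.165
  [11.25→11.75]: (17.14+16.20)/2 × 0.5 = 8.335
  Sum = 292.32875 µg/mL·h

AUC = 292 µg/mL·h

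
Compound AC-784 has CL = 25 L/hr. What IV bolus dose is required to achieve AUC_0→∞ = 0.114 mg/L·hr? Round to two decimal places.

Dose_iv = CL × AUC_0→∞
     = 25 × 0.114 = 2.85 mg

Dose = 2.85 mg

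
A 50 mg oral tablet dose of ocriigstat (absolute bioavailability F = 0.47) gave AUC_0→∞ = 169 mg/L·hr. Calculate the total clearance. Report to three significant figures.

CL = F × Dose / AUC_0→∞
   = 0.47 × 50 / 169 = 0.139053 L/hr

CL = 0.139 L/hr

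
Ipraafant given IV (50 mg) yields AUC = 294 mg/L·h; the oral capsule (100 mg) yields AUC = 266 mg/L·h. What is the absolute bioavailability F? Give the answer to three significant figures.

F = 0.452

F = (AUC_ev / D_ev) / (AUC_iv / D_iv)
  = (266/100) / (294/50)
  = 2.66 / 5.88 = 0.4524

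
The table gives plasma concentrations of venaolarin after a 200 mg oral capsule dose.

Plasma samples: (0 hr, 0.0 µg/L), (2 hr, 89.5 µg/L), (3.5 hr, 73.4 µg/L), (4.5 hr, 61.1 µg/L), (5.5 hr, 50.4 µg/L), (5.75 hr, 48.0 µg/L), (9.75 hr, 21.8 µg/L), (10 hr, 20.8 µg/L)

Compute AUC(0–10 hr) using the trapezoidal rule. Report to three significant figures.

AUC = 492 µg/L·hr

Trapezoidal AUC_0→10:
  [0→2]: (0.0+89.5)/2 × 2 = 89.5
  [2→3.5]: (89.5+73.4)/2 × 1.5 = 122.175
  [3.5→4.5]: (73.4+61.1)/2 × 1 = 67.25
  [4.5→5.5]: (61.1+50.4)/2 × 1 = 55.75
  [5.5→5.75]: (50.4+48.0)/2 × 0.25 = 12.3
  [5.75→9.75]: (48.0+21.8)/2 × 4 = 139.6
  [9.75→10]: (21.8+20.8)/2 × 0.25 = 5.325
  Sum = 491.9 µg/L·hr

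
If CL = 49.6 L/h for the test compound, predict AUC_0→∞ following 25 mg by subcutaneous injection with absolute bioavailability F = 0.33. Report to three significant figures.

AUC_0→∞ = F × Dose / CL
        = 0.33 × 25 / 49.6 = 0.166331 mg/L·h

AUC = 0.166 mg/L·h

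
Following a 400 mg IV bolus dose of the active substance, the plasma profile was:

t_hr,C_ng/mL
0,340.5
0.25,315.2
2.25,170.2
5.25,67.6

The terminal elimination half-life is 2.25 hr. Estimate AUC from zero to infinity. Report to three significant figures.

AUC = 1140 ng/mL·hr

Trapezoidal AUC_0→5.25:
  [0→0.25]: (340.5+315.2)/2 × 0.25 = 81.9625
  [0.25→2.25]: (315.2+170.2)/2 × 2 = 485.4
  [2.25→5.25]: (170.2+67.6)/2 × 3 = 356.7
  Sum = 924.0625 ng/mL·hr
k_e = ln2 / t½ = 0.693147 / 2.25 = 0.3081 hr^-1
Extrapolated tail: C_last / k_e = 67.6 / 0.3081 = 219.409
AUC_0→∞ = 924.0625 + 219.409 = 1143.4715 ng/mL·hr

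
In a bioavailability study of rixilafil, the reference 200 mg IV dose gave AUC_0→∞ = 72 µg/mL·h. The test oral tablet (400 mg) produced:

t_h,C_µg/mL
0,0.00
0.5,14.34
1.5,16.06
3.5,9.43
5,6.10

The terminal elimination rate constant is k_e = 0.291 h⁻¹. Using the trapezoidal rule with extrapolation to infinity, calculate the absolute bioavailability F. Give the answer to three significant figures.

F = 0.534

Trapezoidal AUC_0→5 (oral tablet):
  [0→0.5]: (0.00+14.34)/2 × 0.5 = 3.585
  [0.5→1.5]: (14.34+16.06)/2 × 1 = 15.2
  [1.5→3.5]: (16.06+9.43)/2 × 2 = 25.49
  [3.5→5]: (9.43+6.10)/2 × 1.5 = 11.6475
  Sum = 55.9225 µg/mL·h
Tail: C_last/k_e = 6.10/0.291 = 20.962
AUC_0→∞ (oral tablet) = 55.9225 + 20.962 = 76.8845 µg/mL·h
F = (AUC_ev/D_ev)/(AUC_iv/D_iv) = (76.8845/400)/(72/200) = 0.19221125/0.36 = 0.5339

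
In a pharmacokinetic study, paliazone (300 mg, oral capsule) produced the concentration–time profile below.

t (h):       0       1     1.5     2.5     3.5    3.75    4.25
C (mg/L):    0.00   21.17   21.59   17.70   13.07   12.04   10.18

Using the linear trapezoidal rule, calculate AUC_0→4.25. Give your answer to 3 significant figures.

Trapezoidal AUC_0→4.25:
  [0→1]: (0.00+21.17)/2 × 1 = 10.585
  [1→1.5]: (21.17+21.59)/2 × 0.5 = 10.69
  [1.5→2.5]: (21.59+17.70)/2 × 1 = 19.645
  [2.5→3.5]: (17.70+13.07)/2 × 1 = 15.385
  [3.5→3.75]: (13.07+12.04)/2 × 0.25 = 3.13875
  [3.75→4.25]: (12.04+10.18)/2 × 0.5 = 5.555
  Sum = 64.99875 mg/L·h

AUC = 65.0 mg/L·h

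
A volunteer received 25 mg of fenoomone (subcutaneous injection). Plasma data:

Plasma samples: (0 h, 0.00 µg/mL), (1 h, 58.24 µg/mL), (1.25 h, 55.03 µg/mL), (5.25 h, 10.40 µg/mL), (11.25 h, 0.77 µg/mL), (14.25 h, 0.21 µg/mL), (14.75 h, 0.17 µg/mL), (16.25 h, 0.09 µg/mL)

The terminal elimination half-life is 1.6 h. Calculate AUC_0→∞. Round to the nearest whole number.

Trapezoidal AUC_0→16.25:
  [0→1]: (0.00+58.24)/2 × 1 = 29.12
  [1→1.25]: (58.24+55.03)/2 × 0.25 = 14.15875
  [1.25→5.25]: (55.03+10.40)/2 × 4 = 130.86
  [5.25→11.25]: (10.40+0.77)/2 × 6 = 33.51
  [11.25→14.25]: (0.77+0.21)/2 × 3 = 1.47
  [14.25→14.75]: (0.21+0.17)/2 × 0.5 = 0.095
  [14.75→16.25]: (0.17+0.09)/2 × 1.5 = 0.195
  Sum = 209.40875 µg/mL·h
k_e = ln2 / t½ = 0.693147 / 1.6 = 0.4332 h^-1
Extrapolated tail: C_last / k_e = 0.09 / 0.4332 = 0.208
AUC_0→∞ = 209.40875 + 0.208 = 209.61675 µg/mL·h

AUC = 210 µg/mL·h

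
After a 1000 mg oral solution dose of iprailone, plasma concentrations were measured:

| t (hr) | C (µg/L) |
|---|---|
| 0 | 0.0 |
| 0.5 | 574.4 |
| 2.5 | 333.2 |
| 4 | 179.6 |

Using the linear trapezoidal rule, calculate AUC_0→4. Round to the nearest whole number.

AUC = 1436 µg/L·hr

Trapezoidal AUC_0→4:
  [0→0.5]: (0.0+574.4)/2 × 0.5 = 143.6
  [0.5→2.5]: (574.4+333.2)/2 × 2 = 907.6
  [2.5→4]: (333.2+179.6)/2 × 1.5 = 384.6
  Sum = 1435.8 µg/L·hr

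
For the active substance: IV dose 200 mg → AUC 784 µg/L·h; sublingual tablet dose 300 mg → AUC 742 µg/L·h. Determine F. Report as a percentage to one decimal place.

F = (AUC_ev / D_ev) / (AUC_iv / D_iv)
  = (742/300) / (784/200)
  = 2.47333 / 3.92 = 0.6310
  = 63.10%

F = 63.1%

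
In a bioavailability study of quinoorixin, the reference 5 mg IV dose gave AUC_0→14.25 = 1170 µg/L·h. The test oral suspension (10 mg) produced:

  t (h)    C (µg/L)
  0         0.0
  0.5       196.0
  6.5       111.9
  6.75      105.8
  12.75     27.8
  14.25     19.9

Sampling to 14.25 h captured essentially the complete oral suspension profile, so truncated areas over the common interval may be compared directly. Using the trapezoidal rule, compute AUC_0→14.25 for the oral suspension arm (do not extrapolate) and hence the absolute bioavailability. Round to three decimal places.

F = 0.614

Trapezoidal AUC_0→14.25 (oral suspension):
  [0→0.5]: (0.0+196.0)/2 × 0.5 = 49.0
  [0.5→6.5]: (196.0+111.9)/2 × 6 = 923.7
  [6.5→6.75]: (111.9+105.8)/2 × 0.25 = 27.2125
  [6.75→12.75]: (105.8+27.8)/2 × 6 = 400.8
  [12.75→14.25]: (27.8+19.9)/2 × 1.5 = 35.775
  Sum = 1436.4875 µg/L·h
F = (AUC_ev/D_ev)/(AUC_iv/D_iv) = (1436.4875/10)/(1170/5) = 143.64875/234 = 0.6139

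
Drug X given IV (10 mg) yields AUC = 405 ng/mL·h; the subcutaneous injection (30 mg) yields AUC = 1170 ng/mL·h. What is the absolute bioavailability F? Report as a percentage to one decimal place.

F = 96.3%

F = (AUC_ev / D_ev) / (AUC_iv / D_iv)
  = (1170/30) / (405/10)
  = 39 / 40.5 = 0.9630
  = 96.30%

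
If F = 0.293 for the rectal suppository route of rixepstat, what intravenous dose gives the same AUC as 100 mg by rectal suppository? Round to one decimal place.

Systemic exposure from an extravascular dose = F × D_ev, so the equivalent IV dose is F × D_ev.
D_iv = F × D_ev = 0.293 × 100 = 29.3 mg

D_iv = 29.3 mg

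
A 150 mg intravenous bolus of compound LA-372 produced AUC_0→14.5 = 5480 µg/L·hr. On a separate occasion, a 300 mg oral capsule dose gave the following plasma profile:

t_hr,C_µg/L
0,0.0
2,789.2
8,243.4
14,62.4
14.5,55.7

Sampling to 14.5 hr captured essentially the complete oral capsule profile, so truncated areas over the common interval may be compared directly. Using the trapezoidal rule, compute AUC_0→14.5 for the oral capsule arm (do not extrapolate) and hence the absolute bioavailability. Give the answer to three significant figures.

F = 0.441

Trapezoidal AUC_0→14.5 (oral capsule):
  [0→2]: (0.0+789.2)/2 × 2 = 789.2
  [2→8]: (789.2+243.4)/2 × 6 = 3097.8
  [8→14]: (243.4+62.4)/2 × 6 = 917.4
  [14→14.5]: (62.4+55.7)/2 × 0.5 = 29.525
  Sum = 4833.925 µg/L·hr
F = (AUC_ev/D_ev)/(AUC_iv/D_iv) = (4833.925/300)/(5480/150) = 16.1131/36.5333 = 0.4411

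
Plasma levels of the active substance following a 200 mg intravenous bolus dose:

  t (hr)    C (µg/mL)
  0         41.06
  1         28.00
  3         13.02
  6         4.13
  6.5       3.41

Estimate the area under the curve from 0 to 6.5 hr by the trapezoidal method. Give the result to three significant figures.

Trapezoidal AUC_0→6.5:
  [0→1]: (41.06+28.00)/2 × 1 = 34.53
  [1→3]: (28.00+13.02)/2 × 2 = 41.02
  [3→6]: (13.02+4.13)/2 × 3 = 25.725
  [6→6.5]: (4.13+3.41)/2 × 0.5 = 1.885
  Sum = 103.16 µg/mL·hr

AUC = 103 µg/mL·hr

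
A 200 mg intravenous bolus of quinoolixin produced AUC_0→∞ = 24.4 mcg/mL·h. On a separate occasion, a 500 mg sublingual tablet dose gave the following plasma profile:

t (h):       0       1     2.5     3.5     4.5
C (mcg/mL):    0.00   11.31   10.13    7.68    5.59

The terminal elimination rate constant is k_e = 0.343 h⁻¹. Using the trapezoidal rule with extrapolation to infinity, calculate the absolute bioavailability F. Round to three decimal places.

F = 0.878

Trapezoidal AUC_0→4.5 (sublingual tablet):
  [0→1]: (0.00+11.31)/2 × 1 = 5.655
  [1→2.5]: (11.31+10.13)/2 × 1.5 = 16.08
  [2.5→3.5]: (10.13+7.68)/2 × 1 = 8.905
  [3.5→4.5]: (7.68+5.59)/2 × 1 = 6.635
  Sum = 37.275 mcg/mL·h
Tail: C_last/k_e = 5.59/0.343 = 16.297
AUC_0→∞ (sublingual tablet) = 37.275 + 16.297 = 53.572 mcg/mL·h
F = (AUC_ev/D_ev)/(AUC_iv/D_iv) = (53.572/500)/(24.4/200) = 0.107144/0.122 = 0.8782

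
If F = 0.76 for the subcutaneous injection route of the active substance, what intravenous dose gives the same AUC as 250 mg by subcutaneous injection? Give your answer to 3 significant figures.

D_iv = 190 mg

Systemic exposure from an extravascular dose = F × D_ev, so the equivalent IV dose is F × D_ev.
D_iv = F × D_ev = 0.76 × 250 = 190 mg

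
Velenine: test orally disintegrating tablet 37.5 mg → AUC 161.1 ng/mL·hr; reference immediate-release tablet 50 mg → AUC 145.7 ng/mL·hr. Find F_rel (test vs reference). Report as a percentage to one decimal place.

F_rel = (AUC_test/D_test) / (AUC_ref/D_ref)
      = (161.1/37.5) / (145.7/50)
      = 4.296 / 2.914 = 1.4743 = 147.43%

F_rel = 147.4%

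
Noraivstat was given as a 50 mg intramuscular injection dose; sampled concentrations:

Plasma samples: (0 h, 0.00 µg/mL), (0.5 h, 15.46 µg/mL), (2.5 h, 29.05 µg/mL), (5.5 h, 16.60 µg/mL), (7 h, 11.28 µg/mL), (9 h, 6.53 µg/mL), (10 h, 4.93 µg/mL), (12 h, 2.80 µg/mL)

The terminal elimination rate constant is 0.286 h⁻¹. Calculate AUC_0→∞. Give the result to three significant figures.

Trapezoidal AUC_0→12:
  [0→0.5]: (0.00+15.46)/2 × 0.5 = 3.865
  [0.5→2.5]: (15.46+29.05)/2 × 2 = 44.51
  [2.5→5.5]: (29.05+16.60)/2 × 3 = 68.475
  [5.5→7]: (16.60+11.28)/2 × 1.5 = 20.91
  [7→9]: (11.28+6.53)/2 × 2 = 17.81
  [9→10]: (6.53+4.93)/2 × 1 = 5.73
  [10→12]: (4.93+2.80)/2 × 2 = 7.73
  Sum = 169.03 µg/mL·h
Extrapolated tail: C_last / k_e = 2.80 / 0.286 = 9.790
AUC_0→∞ = 169.03 + 9.790 = 178.82 µg/mL·h

AUC = 179 µg/mL·h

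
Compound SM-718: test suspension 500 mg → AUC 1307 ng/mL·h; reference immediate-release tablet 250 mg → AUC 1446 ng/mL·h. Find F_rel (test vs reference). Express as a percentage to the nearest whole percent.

F_rel = (AUC_test/D_test) / (AUC_ref/D_ref)
      = (1307/500) / (1446/250)
      = 2.614 / 5.784 = 0.4519 = 45.19%

F_rel = 45%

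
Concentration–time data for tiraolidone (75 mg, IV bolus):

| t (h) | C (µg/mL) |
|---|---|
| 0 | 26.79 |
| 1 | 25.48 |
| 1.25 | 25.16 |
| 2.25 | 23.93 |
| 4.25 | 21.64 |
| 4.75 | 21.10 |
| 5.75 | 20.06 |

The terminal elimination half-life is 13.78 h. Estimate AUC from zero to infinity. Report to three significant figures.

Trapezoidal AUC_0→5.75:
  [0→1]: (26.79+25.48)/2 × 1 = 26.135
  [1→1.25]: (25.48+25.16)/2 × 0.25 = 6.33
  [1.25→2.25]: (25.16+23.93)/2 × 1 = 24.545
  [2.25→4.25]: (23.93+21.64)/2 × 2 = 45.57
  [4.25→4.75]: (21.64+21.10)/2 × 0.5 = 10.685
  [4.75→5.75]: (21.10+20.06)/2 × 1 = 20.58
  Sum = 133.845 µg/mL·h
k_e = ln2 / t½ = 0.693147 / 13.78 = 0.0503 h^-1
Extrapolated tail: C_last / k_e = 20.06 / 0.0503 = 398.807
AUC_0→∞ = 133.845 + 398.807 = 532.652 µg/mL·h

AUC = 533 µg/mL·h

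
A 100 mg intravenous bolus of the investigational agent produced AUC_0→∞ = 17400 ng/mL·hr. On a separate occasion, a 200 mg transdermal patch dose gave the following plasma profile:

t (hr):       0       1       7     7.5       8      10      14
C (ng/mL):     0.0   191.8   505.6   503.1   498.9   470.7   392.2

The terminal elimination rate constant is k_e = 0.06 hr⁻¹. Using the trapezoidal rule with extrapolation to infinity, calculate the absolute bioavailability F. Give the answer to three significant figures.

F = 0.343

Trapezoidal AUC_0→14 (transdermal patch):
  [0→1]: (0.0+191.8)/2 × 1 = 95.9
  [1→7]: (191.8+505.6)/2 × 6 = 2092.2
  [7→7.5]: (505.6+503.1)/2 × 0.5 = 252.175
  [7.5→8]: (503.1+498.9)/2 × 0.5 = 250.5
  [8→10]: (498.9+470.7)/2 × 2 = 969.6
  [10→14]: (470.7+392.2)/2 × 4 = 1725.8
  Sum = 5386.175 ng/mL·hr
Tail: C_last/k_e = 392.2/0.06 = 6536.667
AUC_0→∞ (transdermal patch) = 5386.175 + 6536.667 = 11922.842 ng/mL·hr
F = (AUC_ev/D_ev)/(AUC_iv/D_iv) = (11922.842/200)/(17400/100) = 59.61421/174 = 0.3426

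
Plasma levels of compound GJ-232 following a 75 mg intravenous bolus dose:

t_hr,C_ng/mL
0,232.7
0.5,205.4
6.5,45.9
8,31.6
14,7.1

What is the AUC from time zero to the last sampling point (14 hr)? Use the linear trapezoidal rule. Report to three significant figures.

Trapezoidal AUC_0→14:
  [0→0.5]: (232.7+205.4)/2 × 0.5 = 109.525
  [0.5→6.5]: (205.4+45.9)/2 × 6 = 753.9
  [6.5→8]: (45.9+31.6)/2 × 1.5 = 58.125
  [8→14]: (31.6+7.1)/2 × 6 = 116.1
  Sum = 1037.65 ng/mL·hr

AUC = 1040 ng/mL·hr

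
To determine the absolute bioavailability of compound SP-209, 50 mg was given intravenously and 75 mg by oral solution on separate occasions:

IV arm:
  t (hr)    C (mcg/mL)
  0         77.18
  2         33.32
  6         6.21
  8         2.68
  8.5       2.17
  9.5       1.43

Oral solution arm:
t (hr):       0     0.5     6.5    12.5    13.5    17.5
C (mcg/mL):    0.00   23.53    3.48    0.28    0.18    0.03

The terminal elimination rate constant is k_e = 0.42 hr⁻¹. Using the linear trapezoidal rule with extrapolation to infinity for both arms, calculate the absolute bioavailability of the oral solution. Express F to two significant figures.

F = 0.32

Trapezoidal AUC_0→9.5 (IV):
  [0→2]: (77.18+33.32)/2 × 2 = 110.5
  [2→6]: (33.32+6.21)/2 × 4 = 79.06
  [6→8]: (6.21+2.68)/2 × 2 = 8.89
  [8→8.5]: (2.68+2.17)/2 × 0.5 = 1.2125
  [8.5→9.5]: (2.17+1.43)/2 × 1 = 1.8
  Sum = 201.4625 mcg/mL·hr
IV tail: 1.43/0.42 = 3.405; AUC_iv,0→∞ = 201.4625 + 3.405 = 204.8675 mcg/mL·hr
Trapezoidal AUC_0→17.5 (oral solution):
  [0→0.5]: (0.00+23.53)/2 × 0.5 = 5.8825
  [0.5→6.5]: (23.53+3.48)/2 × 6 = 81.03
  [6.5→12.5]: (3.48+0.28)/2 × 6 = 11.28
  [12.5→13.5]: (0.28+0.18)/2 × 1 = 0.23
  [13.5→17.5]: (0.18+0.03)/2 × 4 = 0.42
  Sum = 98.8425 mcg/mL·hr
oral solution tail: 0.03/0.42 = 0.071; AUC_ev,0→∞ = 98.8425 + 0.071 = 98.9135 mcg/mL·hr
F = (AUC_ev/D_ev)/(AUC_iv/D_iv) = (98.9135/75)/(204.8675/50) = 1.31885/4.09735 = 0.3219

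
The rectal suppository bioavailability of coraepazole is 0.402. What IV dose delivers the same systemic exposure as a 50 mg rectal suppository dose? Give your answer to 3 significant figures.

D_iv = 20.1 mg

Systemic exposure from an extravascular dose = F × D_ev, so the equivalent IV dose is F × D_ev.
D_iv = F × D_ev = 0.402 × 50 = 20.1 mg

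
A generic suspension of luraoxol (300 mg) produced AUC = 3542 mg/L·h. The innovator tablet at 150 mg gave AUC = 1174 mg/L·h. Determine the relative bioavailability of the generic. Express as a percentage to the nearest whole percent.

F_rel = 151%

F_rel = (AUC_test/D_test) / (AUC_ref/D_ref)
      = (3542/300) / (1174/150)
      = 11.8067 / 7.82667 = 1.5085 = 150.85%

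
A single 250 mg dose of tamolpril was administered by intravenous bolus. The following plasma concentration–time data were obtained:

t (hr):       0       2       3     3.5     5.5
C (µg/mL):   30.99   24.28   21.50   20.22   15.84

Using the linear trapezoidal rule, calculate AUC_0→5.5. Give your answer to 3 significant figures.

AUC = 125 µg/mL·hr

Trapezoidal AUC_0→5.5:
  [0→2]: (30.99+24.28)/2 × 2 = 55.27
  [2→3]: (24.28+21.50)/2 × 1 = 22.89
  [3→3.5]: (21.50+20.22)/2 × 0.5 = 10.43
  [3.5→5.5]: (20.22+15.84)/2 × 2 = 36.06
  Sum = 124.65 µg/mL·hr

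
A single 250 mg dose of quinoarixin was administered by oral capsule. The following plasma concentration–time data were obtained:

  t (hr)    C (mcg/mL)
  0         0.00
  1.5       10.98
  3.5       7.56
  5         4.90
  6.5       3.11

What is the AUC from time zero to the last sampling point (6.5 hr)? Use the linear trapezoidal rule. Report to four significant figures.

Trapezoidal AUC_0→6.5:
  [0→1.5]: (0.00+10.98)/2 × 1.5 = 8.235
  [1.5→3.5]: (10.98+7.56)/2 × 2 = 18.54
  [3.5→5]: (7.56+4.90)/2 × 1.5 = 9.345
  [5→6.5]: (4.90+3.11)/2 × 1.5 = 6.0075
  Sum = 42.1275 mcg/mL·hr

AUC = 42.13 mcg/mL·hr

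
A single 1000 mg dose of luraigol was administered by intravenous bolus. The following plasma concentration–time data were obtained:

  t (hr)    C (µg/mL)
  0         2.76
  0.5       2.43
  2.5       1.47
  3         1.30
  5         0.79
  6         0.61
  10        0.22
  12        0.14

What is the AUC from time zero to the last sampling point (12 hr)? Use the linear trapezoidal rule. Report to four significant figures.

AUC = 10.70 µg/mL·hr

Trapezoidal AUC_0→12:
  [0→0.5]: (2.76+2.43)/2 × 0.5 = 1.2975
  [0.5→2.5]: (2.43+1.47)/2 × 2 = 3.9
  [2.5→3]: (1.47+1.30)/2 × 0.5 = 0.6925
  [3→5]: (1.30+0.79)/2 × 2 = 2.09
  [5→6]: (0.79+0.61)/2 × 1 = 0.7
  [6→10]: (0.61+0.22)/2 × 4 = 1.66
  [10→12]: (0.22+0.14)/2 × 2 = 0.36
  Sum = 10.7 µg/mL·hr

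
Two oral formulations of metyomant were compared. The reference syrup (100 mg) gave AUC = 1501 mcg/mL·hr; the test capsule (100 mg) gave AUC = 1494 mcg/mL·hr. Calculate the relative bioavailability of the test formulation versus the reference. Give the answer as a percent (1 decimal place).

F_rel = (AUC_test/D_test) / (AUC_ref/D_ref)
      = (1494/100) / (1501/100)
      = 14.94 / 15.01 = 0.9953 = 99.53%

F_rel = 99.5%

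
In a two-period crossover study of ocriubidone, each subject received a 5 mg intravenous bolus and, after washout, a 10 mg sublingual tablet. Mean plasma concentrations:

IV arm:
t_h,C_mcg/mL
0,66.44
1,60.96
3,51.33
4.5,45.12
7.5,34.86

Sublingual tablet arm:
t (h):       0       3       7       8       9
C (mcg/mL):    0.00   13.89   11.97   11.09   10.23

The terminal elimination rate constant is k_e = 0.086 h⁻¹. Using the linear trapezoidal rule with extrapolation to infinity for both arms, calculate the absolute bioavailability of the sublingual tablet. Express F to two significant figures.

Trapezoidal AUC_0→7.5 (IV):
  [0→1]: (66.44+60.96)/2 × 1 = 63.7
  [1→3]: (60.96+51.33)/2 × 2 = 112.29
  [3→4.5]: (51.33+45.12)/2 × 1.5 = 72.3375
  [4.5→7.5]: (45.12+34.86)/2 × 3 = 119.97
  Sum = 368.2975 mcg/mL·h
IV tail: 34.86/0.086 = 405.349; AUC_iv,0→∞ = 368.2975 + 405.349 = 773.6465 mcg/mL·h
Trapezoidal AUC_0→9 (sublingual tablet):
  [0→3]: (0.00+13.89)/2 × 3 = 20.835
  [3→7]: (13.89+11.97)/2 × 4 = 51.72
  [7→8]: (11.97+11.09)/2 × 1 = 11.53
  [8→9]: (11.09+10.23)/2 × 1 = 10.66
  Sum = 94.745 mcg/mL·h
sublingual tablet tail: 10.23/0.086 = 118.953; AUC_ev,0→∞ = 94.745 + 118.953 = 213.698 mcg/mL·h
F = (AUC_ev/D_ev)/(AUC_iv/D_iv) = (213.698/10)/(773.6465/5) = 21.3698/154.7293 = 0.1381

F = 0.14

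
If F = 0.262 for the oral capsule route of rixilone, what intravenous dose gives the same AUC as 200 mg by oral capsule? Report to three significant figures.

Systemic exposure from an extravascular dose = F × D_ev, so the equivalent IV dose is F × D_ev.
D_iv = F × D_ev = 0.262 × 200 = 52.4 mg

D_iv = 52.4 mg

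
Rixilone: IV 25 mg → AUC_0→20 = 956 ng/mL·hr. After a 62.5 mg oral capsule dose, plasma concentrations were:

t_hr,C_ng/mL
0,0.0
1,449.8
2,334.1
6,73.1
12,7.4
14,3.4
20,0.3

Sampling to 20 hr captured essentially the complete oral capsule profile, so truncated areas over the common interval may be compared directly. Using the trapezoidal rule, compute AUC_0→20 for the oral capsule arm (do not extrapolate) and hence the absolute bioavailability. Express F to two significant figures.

F = 0.71

Trapezoidal AUC_0→20 (oral capsule):
  [0→1]: (0.0+449.8)/2 × 1 = 224.9
  [1→2]: (449.8+334.1)/2 × 1 = 391.95
  [2→6]: (334.1+73.1)/2 × 4 = 814.4
  [6→12]: (73.1+7.4)/2 × 6 = 241.5
  [12→14]: (7.4+3.4)/2 × 2 = 10.8
  [14→20]: (3.4+0.3)/2 × 6 = 11.1
  Sum = 1694.65 ng/mL·hr
F = (AUC_ev/D_ev)/(AUC_iv/D_iv) = (1694.65/62.5)/(956/25) = 27.1144/38.24 = 0.7091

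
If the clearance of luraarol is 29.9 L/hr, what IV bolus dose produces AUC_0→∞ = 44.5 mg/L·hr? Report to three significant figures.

Dose_iv = CL × AUC_0→∞
     = 29.9 × 44.5 = 1330.55 mg

Dose = 1330 mg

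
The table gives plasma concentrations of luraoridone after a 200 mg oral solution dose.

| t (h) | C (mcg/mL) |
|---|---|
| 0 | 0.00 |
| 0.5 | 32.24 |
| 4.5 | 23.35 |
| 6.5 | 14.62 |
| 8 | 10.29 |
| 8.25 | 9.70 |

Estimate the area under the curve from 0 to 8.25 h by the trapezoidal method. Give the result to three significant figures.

AUC = 178 mcg/mL·h

Trapezoidal AUC_0→8.25:
  [0→0.5]: (0.00+32.24)/2 × 0.5 = 8.06
  [0.5→4.5]: (32.24+23.35)/2 × 4 = 111.18
  [4.5→6.5]: (23.35+14.62)/2 × 2 = 37.97
  [6.5→8]: (14.62+10.29)/2 × 1.5 = 18.6825
  [8→8.25]: (10.29+9.70)/2 × 0.25 = 2.49875
  Sum = 178.39125 mcg/mL·h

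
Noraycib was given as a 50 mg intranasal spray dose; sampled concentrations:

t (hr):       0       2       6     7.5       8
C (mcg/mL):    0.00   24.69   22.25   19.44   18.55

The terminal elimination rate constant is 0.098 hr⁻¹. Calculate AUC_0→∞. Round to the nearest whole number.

Trapezoidal AUC_0→8:
  [0→2]: (0.00+24.69)/2 × 2 = 24.69
  [2→6]: (24.69+22.25)/2 × 4 = 93.88
  [6→7.5]: (22.25+19.44)/2 × 1.5 = 31.2675
  [7.5→8]: (19.44+18.55)/2 × 0.5 = 9.4975
  Sum = 159.335 mcg/mL·hr
Extrapolated tail: C_last / k_e = 18.55 / 0.098 = 189.286
AUC_0→∞ = 159.335 + 189.286 = 348.621 mcg/mL·hr

AUC = 349 mcg/mL·hr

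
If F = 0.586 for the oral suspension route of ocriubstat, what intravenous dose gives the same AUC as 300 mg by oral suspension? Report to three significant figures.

D_iv = 176 mg

Systemic exposure from an extravascular dose = F × D_ev, so the equivalent IV dose is F × D_ev.
D_iv = F × D_ev = 0.586 × 300 = 175.8 mg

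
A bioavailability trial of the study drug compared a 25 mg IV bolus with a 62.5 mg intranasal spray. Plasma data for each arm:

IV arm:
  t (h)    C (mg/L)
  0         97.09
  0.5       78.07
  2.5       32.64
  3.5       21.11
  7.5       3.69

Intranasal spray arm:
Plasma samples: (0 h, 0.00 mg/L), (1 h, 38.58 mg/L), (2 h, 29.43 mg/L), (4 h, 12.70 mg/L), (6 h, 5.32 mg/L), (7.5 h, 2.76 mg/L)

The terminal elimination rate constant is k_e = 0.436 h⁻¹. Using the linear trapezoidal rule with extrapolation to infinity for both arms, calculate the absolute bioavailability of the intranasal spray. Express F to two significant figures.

F = 0.21

Trapezoidal AUC_0→7.5 (IV):
  [0→0.5]: (97.09+78.07)/2 × 0.5 = 43.79
  [0.5→2.5]: (78.07+32.64)/2 × 2 = 110.71
  [2.5→3.5]: (32.64+21.11)/2 × 1 = 26.875
  [3.5→7.5]: (21.11+3.69)/2 × 4 = 49.6
  Sum = 230.975 mg/L·h
IV tail: 3.69/0.436 = 8.463; AUC_iv,0→∞ = 230.975 + 8.463 = 239.438 mg/L·h
Trapezoidal AUC_0→7.5 (intranasal spray):
  [0→1]: (0.00+38.58)/2 × 1 = 19.29
  [1→2]: (38.58+29.43)/2 × 1 = 34.005
  [2→4]: (29.43+12.70)/2 × 2 = 42.13
  [4→6]: (12.70+5.32)/2 × 2 = 18.02
  [6→7.5]: (5.32+2.76)/2 × 1.5 = 6.06
  Sum = 119.505 mg/L·h
intranasal spray tail: 2.76/0.436 = 6.330; AUC_ev,0→∞ = 119.505 + 6.330 = 125.835 mg/L·h
F = (AUC_ev/D_ev)/(AUC_iv/D_iv) = (125.835/62.5)/(239.438/25) = 2.01336/9.57752 = 0.2102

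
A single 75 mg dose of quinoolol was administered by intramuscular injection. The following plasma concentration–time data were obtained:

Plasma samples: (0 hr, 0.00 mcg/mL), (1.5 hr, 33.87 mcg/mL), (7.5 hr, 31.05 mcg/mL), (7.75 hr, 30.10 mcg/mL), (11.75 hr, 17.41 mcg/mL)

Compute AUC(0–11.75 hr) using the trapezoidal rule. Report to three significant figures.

Trapezoidal AUC_0→11.75:
  [0→1.5]: (0.00+33.87)/2 × 1.5 = 25.4025
  [1.5→7.5]: (33.87+31.05)/2 × 6 = 194.76
  [7.5→7.75]: (31.05+30.10)/2 × 0.25 = 7.64375
  [7.75→11.75]: (30.10+17.41)/2 × 4 = 95.02
  Sum = 322.82625 mcg/mL·hr

AUC = 323 mcg/mL·hr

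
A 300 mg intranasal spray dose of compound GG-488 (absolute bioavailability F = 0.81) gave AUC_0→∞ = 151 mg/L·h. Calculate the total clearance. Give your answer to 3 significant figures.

CL = 1.61 L/h

CL = F × Dose / AUC_0→∞
   = 0.81 × 300 / 151 = 1.60927 L/h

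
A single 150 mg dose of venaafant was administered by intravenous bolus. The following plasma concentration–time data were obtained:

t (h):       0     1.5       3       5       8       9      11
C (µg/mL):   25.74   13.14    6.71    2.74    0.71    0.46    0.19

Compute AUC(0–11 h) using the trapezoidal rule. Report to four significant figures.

Trapezoidal AUC_0→11:
  [0→1.5]: (25.74+13.14)/2 × 1.5 = 29.16
  [1.5→3]: (13.14+6.71)/2 × 1.5 = 14.8875
  [3→5]: (6.71+2.74)/2 × 2 = 9.45
  [5→8]: (2.74+0.71)/2 × 3 = 5.175
  [8→9]: (0.71+0.46)/2 × 1 = 0.585
  [9→11]: (0.46+0.19)/2 × 2 = 0.65
  Sum = 59.9075 µg/mL·h

AUC = 59.91 µg/mL·h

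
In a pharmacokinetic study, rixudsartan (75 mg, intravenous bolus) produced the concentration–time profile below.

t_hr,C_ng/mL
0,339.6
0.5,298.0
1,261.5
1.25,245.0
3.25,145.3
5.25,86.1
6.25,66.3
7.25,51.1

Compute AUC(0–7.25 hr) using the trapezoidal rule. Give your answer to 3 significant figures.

Trapezoidal AUC_0→7.25:
  [0→0.5]: (339.6+298.0)/2 × 0.5 = 159.4
  [0.5→1]: (298.0+261.5)/2 × 0.5 = 139.875
  [1→1.25]: (261.5+245.0)/2 × 0.25 = 63.3125
  [1.25→3.25]: (245.0+145.3)/2 × 2 = 390.3
  [3.25→5.25]: (145.3+86.1)/2 × 2 = 231.4
  [5.25→6.25]: (86.1+66.3)/2 × 1 = 76.2
  [6.25→7.25]: (66.3+51.1)/2 × 1 = 58.7
  Sum = 1119.1875 ng/mL·hr

AUC = 1120 ng/mL·hr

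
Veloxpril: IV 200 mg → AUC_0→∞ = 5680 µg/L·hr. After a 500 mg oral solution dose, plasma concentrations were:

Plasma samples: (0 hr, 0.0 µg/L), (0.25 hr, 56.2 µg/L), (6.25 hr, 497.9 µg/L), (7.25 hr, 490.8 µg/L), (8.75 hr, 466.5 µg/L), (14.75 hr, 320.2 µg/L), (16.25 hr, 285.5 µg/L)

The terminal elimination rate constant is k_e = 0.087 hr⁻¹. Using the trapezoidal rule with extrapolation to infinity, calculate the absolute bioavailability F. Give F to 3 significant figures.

F = 0.632

Trapezoidal AUC_0→16.25 (oral solution):
  [0→0.25]: (0.0+56.2)/2 × 0.25 = 7.025
  [0.25→6.25]: (56.2+497.9)/2 × 6 = 1662.3
  [6.25→7.25]: (497.9+490.8)/2 × 1 = 494.35
  [7.25→8.75]: (490.8+466.5)/2 × 1.5 = 717.975
  [8.75→14.75]: (466.5+320.2)/2 × 6 = 2360.1
  [14.75→16.25]: (320.2+285.5)/2 × 1.5 = 454.275
  Sum = 5696.025 µg/L·hr
Tail: C_last/k_e = 285.5/0.087 = 3281.609
AUC_0→∞ (oral solution) = 5696.025 + 3281.609 = 8977.634 µg/L·hr
F = (AUC_ev/D_ev)/(AUC_iv/D_iv) = (8977.634/500)/(5680/200) = 17.955268/28.4 = 0.6322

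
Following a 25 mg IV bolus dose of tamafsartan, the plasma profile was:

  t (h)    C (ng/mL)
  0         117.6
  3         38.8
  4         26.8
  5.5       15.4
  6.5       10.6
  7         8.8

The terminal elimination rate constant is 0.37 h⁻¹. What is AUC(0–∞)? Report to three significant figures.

AUC = 341 ng/mL·h

Trapezoidal AUC_0→7:
  [0→3]: (117.6+38.8)/2 × 3 = 234.6
  [3→4]: (38.8+26.8)/2 × 1 = 32.8
  [4→5.5]: (26.8+15.4)/2 × 1.5 = 31.65
  [5.5→6.5]: (15.4+10.6)/2 × 1 = 13.0
  [6.5→7]: (10.6+8.8)/2 × 0.5 = 4.85
  Sum = 316.9 ng/mL·h
Extrapolated tail: C_last / k_e = 8.8 / 0.37 = 23.784
AUC_0→∞ = 316.9 + 23.784 = 340.684 ng/mL·h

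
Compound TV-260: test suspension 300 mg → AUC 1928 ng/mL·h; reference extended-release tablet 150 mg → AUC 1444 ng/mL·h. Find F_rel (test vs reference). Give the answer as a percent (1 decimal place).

F_rel = (AUC_test/D_test) / (AUC_ref/D_ref)
      = (1928/300) / (1444/150)
      = 6.42667 / 9.62667 = 0.6676 = 66.76%

F_rel = 66.8%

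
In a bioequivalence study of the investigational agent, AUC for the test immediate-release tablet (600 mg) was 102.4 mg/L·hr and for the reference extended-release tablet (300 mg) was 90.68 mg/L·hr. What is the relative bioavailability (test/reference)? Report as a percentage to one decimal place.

F_rel = (AUC_test/D_test) / (AUC_ref/D_ref)
      = (102.4/600) / (90.68/300)
      = 0.170667 / 0.302267 = 0.5646 = 56.46%

F_rel = 56.5%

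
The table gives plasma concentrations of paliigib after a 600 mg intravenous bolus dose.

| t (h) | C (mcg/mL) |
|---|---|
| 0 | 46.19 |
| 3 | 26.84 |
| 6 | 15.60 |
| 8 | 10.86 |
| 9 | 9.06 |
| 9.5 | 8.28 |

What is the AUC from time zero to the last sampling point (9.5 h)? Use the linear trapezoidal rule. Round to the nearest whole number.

AUC = 214 mcg/mL·h

Trapezoidal AUC_0→9.5:
  [0→3]: (46.19+26.84)/2 × 3 = 109.545
  [3→6]: (26.84+15.60)/2 × 3 = 63.66
  [6→8]: (15.60+10.86)/2 × 2 = 26.46
  [8→9]: (10.86+9.06)/2 × 1 = 9.96
  [9→9.5]: (9.06+8.28)/2 × 0.5 = 4.335
  Sum = 213.96 mcg/mL·h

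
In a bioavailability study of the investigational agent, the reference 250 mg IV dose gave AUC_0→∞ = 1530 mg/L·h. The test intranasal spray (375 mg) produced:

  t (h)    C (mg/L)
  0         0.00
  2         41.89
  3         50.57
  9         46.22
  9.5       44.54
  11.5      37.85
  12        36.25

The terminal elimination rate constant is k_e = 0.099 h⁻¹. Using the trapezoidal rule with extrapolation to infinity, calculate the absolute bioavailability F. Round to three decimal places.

Trapezoidal AUC_0→12 (intranasal spray):
  [0→2]: (0.00+41.89)/2 × 2 = 41.89
  [2→3]: (41.89+50.57)/2 × 1 = 46.23
  [3→9]: (50.57+46.22)/2 × 6 = 290.37
  [9→9.5]: (46.22+44.54)/2 × 0.5 = 22.69
  [9.5→11.5]: (44.54+37.85)/2 × 2 = 82.39
  [11.5→12]: (37.85+36.25)/2 × 0.5 = 18.525
  Sum = 502.095 mg/L·h
Tail: C_last/k_e = 36.25/0.099 = 366.162
AUC_0→∞ (intranasal spray) = 502.095 + 366.162 = 868.257 mg/L·h
F = (AUC_ev/D_ev)/(AUC_iv/D_iv) = (868.257/375)/(1530/250) = 2.315352/6.12 = 0.3783

F = 0.378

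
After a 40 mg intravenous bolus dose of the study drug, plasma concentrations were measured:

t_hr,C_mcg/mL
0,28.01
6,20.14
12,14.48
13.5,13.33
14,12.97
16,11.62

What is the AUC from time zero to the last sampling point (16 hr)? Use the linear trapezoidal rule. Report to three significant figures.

Trapezoidal AUC_0→16:
  [0→6]: (28.01+20.14)/2 × 6 = 144.45
  [6→12]: (20.14+14.48)/2 × 6 = 103.86
  [12→13.5]: (14.48+13.33)/2 × 1.5 = 20.8575
  [13.5→14]: (13.33+12.97)/2 × 0.5 = 6.575
  [14→16]: (12.97+11.62)/2 × 2 = 24.59
  Sum = 300.3325 mcg/mL·hr

AUC = 300 mcg/mL·hr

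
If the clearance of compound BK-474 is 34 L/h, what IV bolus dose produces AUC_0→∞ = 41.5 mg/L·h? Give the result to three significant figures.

Dose_iv = CL × AUC_0→∞
     = 34 × 41.5 = 1411 mg

Dose = 1410 mg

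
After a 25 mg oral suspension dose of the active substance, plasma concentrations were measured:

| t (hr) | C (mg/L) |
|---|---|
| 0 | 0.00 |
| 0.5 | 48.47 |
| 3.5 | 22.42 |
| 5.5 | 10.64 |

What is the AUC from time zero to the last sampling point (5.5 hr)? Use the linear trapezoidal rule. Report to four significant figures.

Trapezoidal AUC_0→5.5:
  [0→0.5]: (0.00+48.47)/2 × 0.5 = 12.1175
  [0.5→3.5]: (48.47+22.42)/2 × 3 = 106.335
  [3.5→5.5]: (22.42+10.64)/2 × 2 = 33.06
  Sum = 151.5125 mg/L·hr

AUC = 151.5 mg/L·hr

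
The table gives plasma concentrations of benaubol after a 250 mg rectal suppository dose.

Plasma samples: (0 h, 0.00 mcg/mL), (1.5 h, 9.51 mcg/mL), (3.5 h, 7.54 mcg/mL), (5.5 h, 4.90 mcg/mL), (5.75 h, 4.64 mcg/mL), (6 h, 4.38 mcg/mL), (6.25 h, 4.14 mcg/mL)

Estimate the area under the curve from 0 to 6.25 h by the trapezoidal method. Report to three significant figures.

Trapezoidal AUC_0→6.25:
  [0→1.5]: (0.00+9.51)/2 × 1.5 = 7.1325
  [1.5→3.5]: (9.51+7.54)/2 × 2 = 17.05
  [3.5→5.5]: (7.54+4.90)/2 × 2 = 12.44
  [5.5→5.75]: (4.90+4.64)/2 × 0.25 = 1.1925
  [5.75→6]: (4.64+4.38)/2 × 0.25 = 1.1275
  [6→6.25]: (4.38+4.14)/2 × 0.25 = 1.065
  Sum = 40.0075 mcg/mL·h

AUC = 40.0 mcg/mL·h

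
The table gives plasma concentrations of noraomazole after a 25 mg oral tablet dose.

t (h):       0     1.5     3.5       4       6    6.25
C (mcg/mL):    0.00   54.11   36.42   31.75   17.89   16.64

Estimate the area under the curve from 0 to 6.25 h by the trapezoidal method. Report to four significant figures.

Trapezoidal AUC_0→6.25:
  [0→1.5]: (0.00+54.11)/2 × 1.5 = 40.5825
  [1.5→3.5]: (54.11+36.42)/2 × 2 = 90.53
  [3.5→4]: (36.42+31.75)/2 × 0.5 = 17.0425
  [4→6]: (31.75+17.89)/2 × 2 = 49.64
  [6→6.25]: (17.89+16.64)/2 × 0.25 = 4.31625
  Sum = 202.11125 mcg/mL·h

AUC = 202.1 mcg/mL·h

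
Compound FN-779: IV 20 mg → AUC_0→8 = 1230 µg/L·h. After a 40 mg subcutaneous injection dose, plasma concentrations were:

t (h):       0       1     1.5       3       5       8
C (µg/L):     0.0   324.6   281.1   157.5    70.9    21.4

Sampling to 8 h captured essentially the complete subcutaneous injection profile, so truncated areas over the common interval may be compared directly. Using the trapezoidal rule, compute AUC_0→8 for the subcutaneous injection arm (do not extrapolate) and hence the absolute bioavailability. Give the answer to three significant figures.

Trapezoidal AUC_0→8 (subcutaneous injection):
  [0→1]: (0.0+324.6)/2 × 1 = 162.3
  [1→1.5]: (324.6+281.1)/2 × 0.5 = 151.425
  [1.5→3]: (281.1+157.5)/2 × 1.5 = 328.95
  [3→5]: (157.5+70.9)/2 × 2 = 228.4
  [5→8]: (70.9+21.4)/2 × 3 = 138.45
  Sum = 1009.525 µg/L·h
F = (AUC_ev/D_ev)/(AUC_iv/D_iv) = (1009.525/40)/(1230/20) = 25.238125/61.5 = 0.4104

F = 0.410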